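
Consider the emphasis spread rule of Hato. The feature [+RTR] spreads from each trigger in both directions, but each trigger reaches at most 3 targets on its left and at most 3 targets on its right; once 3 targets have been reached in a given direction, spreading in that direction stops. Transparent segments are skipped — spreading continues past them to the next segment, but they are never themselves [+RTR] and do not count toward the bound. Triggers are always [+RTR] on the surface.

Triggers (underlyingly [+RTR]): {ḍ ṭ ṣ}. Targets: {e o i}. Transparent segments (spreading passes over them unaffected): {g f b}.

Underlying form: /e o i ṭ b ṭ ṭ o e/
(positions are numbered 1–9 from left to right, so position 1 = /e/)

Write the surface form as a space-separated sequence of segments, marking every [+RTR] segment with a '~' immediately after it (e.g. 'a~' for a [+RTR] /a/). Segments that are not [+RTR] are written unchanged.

e~ o~ i~ ṭ~ b ṭ~ ṭ~ o~ e~

From /ṭ/ at 4 rightward: 5 /b/ transparent; 6 /ṭ/ is itself a trigger — this domain ends here.
From /ṭ/ at 4 leftward: 3 /i/ → [+RTR]; 2 /o/ → [+RTR]; 1 /e/ → [+RTR]; bound reached.
From /ṭ/ at 6 rightward: 7 /ṭ/ is itself a trigger — this domain ends here.
From /ṭ/ at 6 leftward: 5 /b/ transparent; 4 /ṭ/ is itself a trigger — this domain ends here.
From /ṭ/ at 7 rightward: 8 /o/ → [+RTR]; 9 /e/ → [+RTR]; word edge.
From /ṭ/ at 7 leftward: 6 /ṭ/ is itself a trigger — this domain ends here.
[+RTR] positions on the surface: 1 2 3 4 6 7 8 9.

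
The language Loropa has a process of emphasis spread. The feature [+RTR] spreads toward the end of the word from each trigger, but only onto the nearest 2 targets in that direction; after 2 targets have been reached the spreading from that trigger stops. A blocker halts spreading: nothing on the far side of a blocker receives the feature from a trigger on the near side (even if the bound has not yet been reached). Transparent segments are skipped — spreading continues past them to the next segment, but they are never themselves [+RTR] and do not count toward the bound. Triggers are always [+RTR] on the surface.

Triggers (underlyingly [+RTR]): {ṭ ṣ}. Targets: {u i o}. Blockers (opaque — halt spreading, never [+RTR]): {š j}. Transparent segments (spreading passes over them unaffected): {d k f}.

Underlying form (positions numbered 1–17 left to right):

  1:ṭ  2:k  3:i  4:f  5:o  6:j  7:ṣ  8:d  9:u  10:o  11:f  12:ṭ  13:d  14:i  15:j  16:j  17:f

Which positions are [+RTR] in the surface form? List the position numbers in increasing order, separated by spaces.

From /ṭ/ at 1 rightward: 2 /k/ transparent; 3 /i/ → [+RTR]; 4 /f/ transparent; 5 /o/ → [+RTR]; bound reached.
From /ṣ/ at 7 rightward: 8 /d/ transparent; 9 /u/ → [+RTR]; 10 /o/ → [+RTR]; bound reached.
From /ṭ/ at 12 rightward: 13 /d/ transparent; 14 /i/ → [+RTR]; 15 /j/ blocks.

1 3 5 7 9 10 12 14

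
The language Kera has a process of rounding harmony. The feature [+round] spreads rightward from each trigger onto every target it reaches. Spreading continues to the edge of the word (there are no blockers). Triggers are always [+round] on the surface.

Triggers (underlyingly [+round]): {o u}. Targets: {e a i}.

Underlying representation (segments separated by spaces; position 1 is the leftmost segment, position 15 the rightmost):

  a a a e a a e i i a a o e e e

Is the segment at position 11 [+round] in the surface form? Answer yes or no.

no

From /o/ at 12 rightward: 13 /e/ → [+round]; 14 /e/ → [+round]; 15 /e/ → [+round]; word edge.
Targets with no active source: positions 1 2 3 4 5 6 7 8 9 10 11 stay [-round].
[+round] positions on the surface: 12 13 14 15.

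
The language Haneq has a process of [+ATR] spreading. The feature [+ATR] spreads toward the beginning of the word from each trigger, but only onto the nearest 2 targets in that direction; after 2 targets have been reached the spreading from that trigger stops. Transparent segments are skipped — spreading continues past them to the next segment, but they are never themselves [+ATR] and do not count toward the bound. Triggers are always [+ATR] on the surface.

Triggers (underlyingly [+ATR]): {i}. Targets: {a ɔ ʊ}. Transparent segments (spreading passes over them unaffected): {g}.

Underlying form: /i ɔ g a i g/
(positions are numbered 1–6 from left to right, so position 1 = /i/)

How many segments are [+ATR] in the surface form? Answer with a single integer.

From /i/ at 1 leftward: word edge.
From /i/ at 5 leftward: 4 /a/ → [+ATR]; 3 /g/ transparent; 2 /ɔ/ → [+ATR]; bound reached.
[+ATR] positions on the surface: 1 2 4 5.

4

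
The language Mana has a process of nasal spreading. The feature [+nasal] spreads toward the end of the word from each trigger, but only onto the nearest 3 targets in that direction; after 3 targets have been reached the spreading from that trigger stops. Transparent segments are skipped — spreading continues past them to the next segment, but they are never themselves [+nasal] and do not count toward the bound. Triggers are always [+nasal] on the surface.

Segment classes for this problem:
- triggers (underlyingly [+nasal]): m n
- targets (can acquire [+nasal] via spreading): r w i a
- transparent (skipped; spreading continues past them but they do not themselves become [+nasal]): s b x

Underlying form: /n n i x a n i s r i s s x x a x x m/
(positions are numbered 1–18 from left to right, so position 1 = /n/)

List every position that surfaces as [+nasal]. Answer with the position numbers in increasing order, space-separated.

From /n/ at 1 rightward: 2 /n/ is itself a trigger — this domain ends here.
From /n/ at 2 rightward: 3 /i/ → [+nasal]; 4 /x/ transparent; 5 /a/ → [+nasal]; 6 /n/ is itself a trigger — this domain ends here.
From /n/ at 6 rightward: 7 /i/ → [+nasal]; 8 /s/ transparent; 9 /r/ → [+nasal]; 10 /i/ → [+nasal]; bound reached.
From /m/ at 18 rightward: word edge.
Target with no active source: position 15 stays [-nasal].

1 2 3 5 6 7 9 10 18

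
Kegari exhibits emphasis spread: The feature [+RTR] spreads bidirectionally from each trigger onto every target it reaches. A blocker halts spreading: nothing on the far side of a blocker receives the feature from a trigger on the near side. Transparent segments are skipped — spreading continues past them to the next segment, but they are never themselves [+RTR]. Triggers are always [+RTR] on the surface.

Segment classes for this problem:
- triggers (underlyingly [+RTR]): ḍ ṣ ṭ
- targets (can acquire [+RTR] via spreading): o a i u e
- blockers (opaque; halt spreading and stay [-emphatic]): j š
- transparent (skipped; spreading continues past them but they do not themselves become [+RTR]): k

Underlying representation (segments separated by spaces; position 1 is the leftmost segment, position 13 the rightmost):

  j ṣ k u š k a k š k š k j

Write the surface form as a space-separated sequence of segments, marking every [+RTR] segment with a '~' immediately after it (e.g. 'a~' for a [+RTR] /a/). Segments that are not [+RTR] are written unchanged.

j ṣ~ k u~ š k a k š k š k j

From /ṣ/ at 2 rightward: 3 /k/ transparent; 4 /u/ → [+RTR]; 5 /š/ blocks.
From /ṣ/ at 2 leftward: 1 /j/ blocks.
Target with no active source: position 7 stays [-emphatic].
[+RTR] positions on the surface: 2 4.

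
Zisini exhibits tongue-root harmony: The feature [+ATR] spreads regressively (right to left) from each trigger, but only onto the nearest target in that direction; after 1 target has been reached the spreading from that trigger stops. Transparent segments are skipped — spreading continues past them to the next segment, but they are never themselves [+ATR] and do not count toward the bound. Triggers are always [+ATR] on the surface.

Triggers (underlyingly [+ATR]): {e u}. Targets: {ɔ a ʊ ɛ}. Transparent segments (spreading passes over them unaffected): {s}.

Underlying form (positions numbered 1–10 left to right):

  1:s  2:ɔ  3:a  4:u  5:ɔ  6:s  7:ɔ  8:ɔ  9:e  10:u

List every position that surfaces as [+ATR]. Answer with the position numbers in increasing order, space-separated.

3 4 8 9 10

From /u/ at 4 leftward: 3 /a/ → [+ATR]; bound reached.
From /e/ at 9 leftward: 8 /ɔ/ → [+ATR]; bound reached.
From /u/ at 10 leftward: 9 /e/ is itself a trigger — this domain ends here.
Targets with no active source: positions 2 5 7 stay [-ATR].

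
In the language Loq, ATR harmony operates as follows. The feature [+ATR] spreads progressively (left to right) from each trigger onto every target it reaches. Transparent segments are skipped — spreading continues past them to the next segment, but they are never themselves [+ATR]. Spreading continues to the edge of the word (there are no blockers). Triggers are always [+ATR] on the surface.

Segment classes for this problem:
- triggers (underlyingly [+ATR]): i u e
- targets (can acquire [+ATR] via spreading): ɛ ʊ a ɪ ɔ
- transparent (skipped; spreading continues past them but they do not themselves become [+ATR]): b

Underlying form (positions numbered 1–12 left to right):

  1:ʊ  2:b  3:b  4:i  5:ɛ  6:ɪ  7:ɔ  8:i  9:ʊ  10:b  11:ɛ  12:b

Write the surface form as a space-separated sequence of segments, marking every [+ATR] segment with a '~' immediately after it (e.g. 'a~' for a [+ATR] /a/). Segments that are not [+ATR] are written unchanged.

ʊ b b i~ ɛ~ ɪ~ ɔ~ i~ ʊ~ b ɛ~ b

From /i/ at 4 rightward: 5 /ɛ/ → [+ATR]; 6 /ɪ/ → [+ATR]; 7 /ɔ/ → [+ATR]; 8 /i/ is itself a trigger — this domain ends here.
From /i/ at 8 rightward: 9 /ʊ/ → [+ATR]; 10 /b/ transparent; 11 /ɛ/ → [+ATR]; 12 /b/ transparent; word edge.
Target with no active source: position 1 stays [-ATR].
[+ATR] positions on the surface: 4 5 6 7 8 9 11.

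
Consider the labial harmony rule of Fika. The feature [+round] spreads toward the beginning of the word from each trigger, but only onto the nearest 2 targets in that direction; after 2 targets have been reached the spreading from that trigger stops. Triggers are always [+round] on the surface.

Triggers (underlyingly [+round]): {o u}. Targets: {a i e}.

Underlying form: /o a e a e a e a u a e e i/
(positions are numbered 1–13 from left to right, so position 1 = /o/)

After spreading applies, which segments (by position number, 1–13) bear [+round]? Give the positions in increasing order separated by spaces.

From /o/ at 1 leftward: word edge.
From /u/ at 9 leftward: 8 /a/ → [+round]; 7 /e/ → [+round]; bound reached.
Targets with no active source: positions 2 3 4 5 6 10 11 12 13 stay [-round].

1 7 8 9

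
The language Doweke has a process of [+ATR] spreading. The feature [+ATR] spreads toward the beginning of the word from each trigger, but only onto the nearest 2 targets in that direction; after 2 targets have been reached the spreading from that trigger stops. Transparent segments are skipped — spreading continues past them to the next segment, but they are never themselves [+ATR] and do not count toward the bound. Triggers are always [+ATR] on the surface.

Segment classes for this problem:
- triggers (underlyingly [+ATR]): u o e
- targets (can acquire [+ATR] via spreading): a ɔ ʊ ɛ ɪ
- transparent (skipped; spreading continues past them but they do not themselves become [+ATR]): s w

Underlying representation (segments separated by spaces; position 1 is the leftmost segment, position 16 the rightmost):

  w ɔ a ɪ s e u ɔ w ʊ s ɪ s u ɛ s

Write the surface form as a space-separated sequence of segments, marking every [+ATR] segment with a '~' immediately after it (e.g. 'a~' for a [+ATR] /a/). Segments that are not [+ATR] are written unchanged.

From /e/ at 6 leftward: 5 /s/ transparent; 4 /ɪ/ → [+ATR]; 3 /a/ → [+ATR]; bound reached.
From /u/ at 7 leftward: 6 /e/ is itself a trigger — this domain ends here.
From /u/ at 14 leftward: 13 /s/ transparent; 12 /ɪ/ → [+ATR]; 11 /s/ transparent; 10 /ʊ/ → [+ATR]; bound reached.
Targets with no active source: positions 2 8 15 stay [-ATR].
[+ATR] positions on the surface: 3 4 6 7 10 12 14.

w ɔ a~ ɪ~ s e~ u~ ɔ w ʊ~ s ɪ~ s u~ ɛ s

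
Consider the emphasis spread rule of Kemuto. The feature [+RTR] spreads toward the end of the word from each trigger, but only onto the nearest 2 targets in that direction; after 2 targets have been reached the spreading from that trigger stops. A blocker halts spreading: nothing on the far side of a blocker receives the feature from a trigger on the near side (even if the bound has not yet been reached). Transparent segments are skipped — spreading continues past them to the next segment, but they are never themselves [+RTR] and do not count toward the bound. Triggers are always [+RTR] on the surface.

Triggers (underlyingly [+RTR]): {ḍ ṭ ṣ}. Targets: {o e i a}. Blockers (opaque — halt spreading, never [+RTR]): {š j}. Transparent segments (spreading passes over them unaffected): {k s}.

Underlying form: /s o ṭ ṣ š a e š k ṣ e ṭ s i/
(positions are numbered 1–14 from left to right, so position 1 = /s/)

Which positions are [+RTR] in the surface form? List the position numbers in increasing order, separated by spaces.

3 4 10 11 12 14

From /ṭ/ at 3 rightward: 4 /ṣ/ is itself a trigger — this domain ends here.
From /ṣ/ at 4 rightward: 5 /š/ blocks.
From /ṣ/ at 10 rightward: 11 /e/ → [+RTR]; 12 /ṭ/ is itself a trigger — this domain ends here.
From /ṭ/ at 12 rightward: 13 /s/ transparent; 14 /i/ → [+RTR]; word edge.
Targets with no active source: positions 2 6 7 stay [-emphatic].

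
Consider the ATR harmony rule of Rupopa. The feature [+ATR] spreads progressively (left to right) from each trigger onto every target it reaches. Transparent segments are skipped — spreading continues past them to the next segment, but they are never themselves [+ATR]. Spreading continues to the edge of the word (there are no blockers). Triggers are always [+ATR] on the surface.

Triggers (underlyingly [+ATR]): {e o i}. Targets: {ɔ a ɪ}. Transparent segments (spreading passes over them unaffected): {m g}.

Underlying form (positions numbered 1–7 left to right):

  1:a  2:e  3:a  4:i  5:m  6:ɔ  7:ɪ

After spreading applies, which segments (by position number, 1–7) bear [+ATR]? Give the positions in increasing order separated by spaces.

From /e/ at 2 rightward: 3 /a/ → [+ATR]; 4 /i/ is itself a trigger — this domain ends here.
From /i/ at 4 rightward: 5 /m/ transparent; 6 /ɔ/ → [+ATR]; 7 /ɪ/ → [+ATR]; word edge.
Target with no active source: position 1 stays [-ATR].

2 3 4 6 7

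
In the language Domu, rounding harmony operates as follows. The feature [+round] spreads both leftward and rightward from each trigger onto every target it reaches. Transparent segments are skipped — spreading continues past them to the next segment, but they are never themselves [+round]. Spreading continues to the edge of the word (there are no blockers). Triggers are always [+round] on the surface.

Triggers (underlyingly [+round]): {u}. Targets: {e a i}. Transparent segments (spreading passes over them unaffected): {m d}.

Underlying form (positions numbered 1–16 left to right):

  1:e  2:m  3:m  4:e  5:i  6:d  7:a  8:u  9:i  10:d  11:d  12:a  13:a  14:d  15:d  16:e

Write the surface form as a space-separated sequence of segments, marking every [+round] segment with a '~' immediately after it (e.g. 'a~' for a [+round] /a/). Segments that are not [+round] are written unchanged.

e~ m m e~ i~ d a~ u~ i~ d d a~ a~ d d e~

From /u/ at 8 rightward: 9 /i/ → [+round]; 10 /d/ transparent; 11 /d/ transparent; 12 /a/ → [+round]; 13 /a/ → [+round]; 14 /d/ transparent; 15 /d/ transparent; 16 /e/ → [+round]; word edge.
From /u/ at 8 leftward: 7 /a/ → [+round]; 6 /d/ transparent; 5 /i/ → [+round]; 4 /e/ → [+round]; 3 /m/ transparent; 2 /m/ transparent; 1 /e/ → [+round]; word edge.
[+round] positions on the surface: 1 4 5 7 8 9 12 13 16.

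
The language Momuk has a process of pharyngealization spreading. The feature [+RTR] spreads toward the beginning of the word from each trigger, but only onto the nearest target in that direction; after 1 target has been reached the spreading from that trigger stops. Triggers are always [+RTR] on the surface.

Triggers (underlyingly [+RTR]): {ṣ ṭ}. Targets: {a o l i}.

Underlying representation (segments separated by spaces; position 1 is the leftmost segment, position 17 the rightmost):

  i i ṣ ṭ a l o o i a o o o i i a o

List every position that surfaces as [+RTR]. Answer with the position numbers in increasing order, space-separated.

2 3 4

From /ṣ/ at 3 leftward: 2 /i/ → [+RTR]; bound reached.
From /ṭ/ at 4 leftward: 3 /ṣ/ is itself a trigger — this domain ends here.
Targets with no active source: positions 1 5 6 7 8 9 10 11 12 13 14 15 16 17 stay [-emphatic].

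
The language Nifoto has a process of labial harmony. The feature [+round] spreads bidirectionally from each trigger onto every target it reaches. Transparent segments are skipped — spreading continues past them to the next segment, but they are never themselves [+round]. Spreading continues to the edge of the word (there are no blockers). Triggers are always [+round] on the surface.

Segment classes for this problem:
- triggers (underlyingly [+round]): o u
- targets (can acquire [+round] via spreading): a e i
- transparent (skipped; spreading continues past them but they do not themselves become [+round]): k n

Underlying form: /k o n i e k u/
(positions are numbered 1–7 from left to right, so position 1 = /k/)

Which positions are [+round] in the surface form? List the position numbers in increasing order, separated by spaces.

2 4 5 7

From /o/ at 2 rightward: 3 /n/ transparent; 4 /i/ → [+round]; 5 /e/ → [+round]; 6 /k/ transparent; 7 /u/ is itself a trigger — this domain ends here.
From /o/ at 2 leftward: 1 /k/ transparent; word edge.
From /u/ at 7 rightward: word edge.
From /u/ at 7 leftward: 6 /k/ transparent; 5 /e/ → [+round]; 4 /i/ → [+round]; 3 /n/ transparent; 2 /o/ is itself a trigger — this domain ends here.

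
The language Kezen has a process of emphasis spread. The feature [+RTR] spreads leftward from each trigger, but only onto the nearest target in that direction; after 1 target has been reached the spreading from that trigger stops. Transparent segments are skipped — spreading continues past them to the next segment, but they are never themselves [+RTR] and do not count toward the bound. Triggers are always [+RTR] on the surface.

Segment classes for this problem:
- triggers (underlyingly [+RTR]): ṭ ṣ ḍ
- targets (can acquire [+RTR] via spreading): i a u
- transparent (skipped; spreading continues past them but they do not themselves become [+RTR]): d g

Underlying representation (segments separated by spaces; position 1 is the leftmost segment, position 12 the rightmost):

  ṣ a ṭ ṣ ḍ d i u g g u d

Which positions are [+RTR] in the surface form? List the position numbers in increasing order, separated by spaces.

From /ṣ/ at 1 leftward: word edge.
From /ṭ/ at 3 leftward: 2 /a/ → [+RTR]; bound reached.
From /ṣ/ at 4 leftward: 3 /ṭ/ is itself a trigger — this domain ends here.
From /ḍ/ at 5 leftward: 4 /ṣ/ is itself a trigger — this domain ends here.
Targets with no active source: positions 7 8 11 stay [-emphatic].

1 2 3 4 5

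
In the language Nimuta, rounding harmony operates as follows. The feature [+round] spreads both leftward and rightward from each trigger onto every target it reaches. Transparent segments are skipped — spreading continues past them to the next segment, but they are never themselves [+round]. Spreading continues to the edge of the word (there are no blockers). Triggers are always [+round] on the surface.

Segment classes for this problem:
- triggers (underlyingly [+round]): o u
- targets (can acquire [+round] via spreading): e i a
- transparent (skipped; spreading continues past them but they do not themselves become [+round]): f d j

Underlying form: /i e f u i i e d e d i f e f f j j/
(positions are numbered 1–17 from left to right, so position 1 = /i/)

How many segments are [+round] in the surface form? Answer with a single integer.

From /u/ at 4 rightward: 5 /i/ → [+round]; 6 /i/ → [+round]; 7 /e/ → [+round]; 8 /d/ transparent; 9 /e/ → [+round]; 10 /d/ transparent; 11 /i/ → [+round]; 12 /f/ transparent; 13 /e/ → [+round]; 14 /f/ transparent; 15 /f/ transparent; 16 /j/ transparent; 17 /j/ transparent; word edge.
From /u/ at 4 leftward: 3 /f/ transparent; 2 /e/ → [+round]; 1 /i/ → [+round]; word edge.
[+round] positions on the surface: 1 2 4 5 6 7 9 11 13.

9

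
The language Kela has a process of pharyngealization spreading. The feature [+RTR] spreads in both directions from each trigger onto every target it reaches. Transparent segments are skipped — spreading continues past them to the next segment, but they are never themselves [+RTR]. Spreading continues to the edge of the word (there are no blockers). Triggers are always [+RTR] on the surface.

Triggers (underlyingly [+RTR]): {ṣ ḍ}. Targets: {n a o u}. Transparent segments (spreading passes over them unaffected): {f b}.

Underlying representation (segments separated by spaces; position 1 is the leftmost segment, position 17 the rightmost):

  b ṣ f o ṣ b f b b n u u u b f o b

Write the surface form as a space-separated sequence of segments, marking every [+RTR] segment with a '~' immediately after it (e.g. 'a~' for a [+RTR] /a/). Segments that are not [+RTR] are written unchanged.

From /ṣ/ at 2 rightward: 3 /f/ transparent; 4 /o/ → [+RTR]; 5 /ṣ/ is itself a trigger — this domain ends here.
From /ṣ/ at 2 leftward: 1 /b/ transparent; word edge.
From /ṣ/ at 5 rightward: 6 /b/ transparent; 7 /f/ transparent; 8 /b/ transparent; 9 /b/ transparent; 10 /n/ → [+RTR]; 11 /u/ → [+RTR]; 12 /u/ → [+RTR]; 13 /u/ → [+RTR]; 14 /b/ transparent; 15 /f/ transparent; 16 /o/ → [+RTR]; 17 /b/ transparent; word edge.
From /ṣ/ at 5 leftward: 4 /o/ → [+RTR]; 3 /f/ transparent; 2 /ṣ/ is itself a trigger — this domain ends here.
[+RTR] positions on the surface: 2 4 5 10 11 12 13 16.

b ṣ~ f o~ ṣ~ b f b b n~ u~ u~ u~ b f o~ b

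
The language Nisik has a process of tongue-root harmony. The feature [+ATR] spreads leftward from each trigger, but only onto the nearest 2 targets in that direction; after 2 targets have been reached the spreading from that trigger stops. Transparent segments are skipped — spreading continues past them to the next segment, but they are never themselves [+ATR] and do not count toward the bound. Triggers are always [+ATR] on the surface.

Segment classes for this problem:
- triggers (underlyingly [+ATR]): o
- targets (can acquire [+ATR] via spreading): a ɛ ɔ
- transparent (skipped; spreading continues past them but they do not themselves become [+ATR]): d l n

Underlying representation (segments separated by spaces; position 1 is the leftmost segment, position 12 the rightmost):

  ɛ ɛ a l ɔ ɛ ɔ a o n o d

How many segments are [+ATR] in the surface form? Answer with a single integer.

From /o/ at 9 leftward: 8 /a/ → [+ATR]; 7 /ɔ/ → [+ATR]; bound reached.
From /o/ at 11 leftward: 10 /n/ transparent; 9 /o/ is itself a trigger — this domain ends here.
Targets with no active source: positions 1 2 3 5 6 stay [-ATR].
[+ATR] positions on the surface: 7 8 9 11.

4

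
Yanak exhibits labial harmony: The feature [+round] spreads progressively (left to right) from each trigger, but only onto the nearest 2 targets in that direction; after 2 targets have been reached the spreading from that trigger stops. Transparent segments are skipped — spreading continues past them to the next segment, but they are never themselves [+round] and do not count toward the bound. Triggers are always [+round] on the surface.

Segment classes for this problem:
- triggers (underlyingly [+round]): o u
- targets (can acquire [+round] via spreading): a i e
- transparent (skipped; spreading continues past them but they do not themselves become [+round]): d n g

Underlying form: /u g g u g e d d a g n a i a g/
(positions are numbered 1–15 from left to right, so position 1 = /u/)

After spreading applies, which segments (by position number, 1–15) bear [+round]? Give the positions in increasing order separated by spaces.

1 4 6 9

From /u/ at 1 rightward: 2 /g/ transparent; 3 /g/ transparent; 4 /u/ is itself a trigger — this domain ends here.
From /u/ at 4 rightward: 5 /g/ transparent; 6 /e/ → [+round]; 7 /d/ transparent; 8 /d/ transparent; 9 /a/ → [+round]; bound reached.
Targets with no active source: positions 12 13 14 stay [-round].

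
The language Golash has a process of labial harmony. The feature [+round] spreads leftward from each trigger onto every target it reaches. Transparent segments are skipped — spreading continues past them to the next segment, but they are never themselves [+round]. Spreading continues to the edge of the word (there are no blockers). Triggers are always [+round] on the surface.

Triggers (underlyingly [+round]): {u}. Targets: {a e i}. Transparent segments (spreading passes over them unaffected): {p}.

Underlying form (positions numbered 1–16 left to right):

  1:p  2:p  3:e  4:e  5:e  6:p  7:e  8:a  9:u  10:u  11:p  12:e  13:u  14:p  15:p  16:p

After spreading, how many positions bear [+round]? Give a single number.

9

From /u/ at 9 leftward: 8 /a/ → [+round]; 7 /e/ → [+round]; 6 /p/ transparent; 5 /e/ → [+round]; 4 /e/ → [+round]; 3 /e/ → [+round]; 2 /p/ transparent; 1 /p/ transparent; word edge.
From /u/ at 10 leftward: 9 /u/ is itself a trigger — this domain ends here.
From /u/ at 13 leftward: 12 /e/ → [+round]; 11 /p/ transparent; 10 /u/ is itself a trigger — this domain ends here.
[+round] positions on the surface: 3 4 5 7 8 9 10 12 13.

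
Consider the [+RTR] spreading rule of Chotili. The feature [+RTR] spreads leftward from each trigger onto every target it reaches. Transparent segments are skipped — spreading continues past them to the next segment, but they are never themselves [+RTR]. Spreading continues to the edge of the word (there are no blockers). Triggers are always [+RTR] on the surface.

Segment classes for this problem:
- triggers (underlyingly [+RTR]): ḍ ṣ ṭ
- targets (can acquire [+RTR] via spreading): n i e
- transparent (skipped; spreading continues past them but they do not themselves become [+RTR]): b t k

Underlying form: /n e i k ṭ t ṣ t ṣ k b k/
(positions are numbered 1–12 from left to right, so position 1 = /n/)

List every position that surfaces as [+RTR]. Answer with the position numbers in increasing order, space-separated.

From /ṭ/ at 5 leftward: 4 /k/ transparent; 3 /i/ → [+RTR]; 2 /e/ → [+RTR]; 1 /n/ → [+RTR]; word edge.
From /ṣ/ at 7 leftward: 6 /t/ transparent; 5 /ṭ/ is itself a trigger — this domain ends here.
From /ṣ/ at 9 leftward: 8 /t/ transparent; 7 /ṣ/ is itself a trigger — this domain ends here.

1 2 3 5 7 9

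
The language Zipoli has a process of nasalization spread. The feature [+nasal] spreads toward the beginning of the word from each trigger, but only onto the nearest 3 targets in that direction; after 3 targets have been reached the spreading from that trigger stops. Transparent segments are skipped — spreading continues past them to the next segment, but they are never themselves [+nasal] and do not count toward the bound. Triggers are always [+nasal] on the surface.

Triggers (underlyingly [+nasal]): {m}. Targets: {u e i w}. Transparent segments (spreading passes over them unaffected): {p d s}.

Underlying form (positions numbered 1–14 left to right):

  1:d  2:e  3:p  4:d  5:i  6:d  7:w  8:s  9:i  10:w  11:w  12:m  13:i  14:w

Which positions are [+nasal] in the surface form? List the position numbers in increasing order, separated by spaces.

9 10 11 12

From /m/ at 12 leftward: 11 /w/ → [+nasal]; 10 /w/ → [+nasal]; 9 /i/ → [+nasal]; bound reached.
Targets with no active source: positions 2 5 7 13 14 stay [-nasal].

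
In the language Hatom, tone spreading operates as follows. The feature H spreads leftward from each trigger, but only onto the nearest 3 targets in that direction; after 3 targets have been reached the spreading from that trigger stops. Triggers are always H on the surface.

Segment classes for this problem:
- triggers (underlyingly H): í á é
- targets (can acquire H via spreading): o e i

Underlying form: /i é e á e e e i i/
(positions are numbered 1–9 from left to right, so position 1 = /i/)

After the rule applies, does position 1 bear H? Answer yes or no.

yes

From /é/ at 2 leftward: 1 /i/ → H; word edge.
From /á/ at 4 leftward: 3 /e/ → H; 2 /é/ is itself a trigger — this domain ends here.
Targets with no active source: positions 5 6 7 8 9 stay [-high tone].
H positions on the surface: 1 2 3 4.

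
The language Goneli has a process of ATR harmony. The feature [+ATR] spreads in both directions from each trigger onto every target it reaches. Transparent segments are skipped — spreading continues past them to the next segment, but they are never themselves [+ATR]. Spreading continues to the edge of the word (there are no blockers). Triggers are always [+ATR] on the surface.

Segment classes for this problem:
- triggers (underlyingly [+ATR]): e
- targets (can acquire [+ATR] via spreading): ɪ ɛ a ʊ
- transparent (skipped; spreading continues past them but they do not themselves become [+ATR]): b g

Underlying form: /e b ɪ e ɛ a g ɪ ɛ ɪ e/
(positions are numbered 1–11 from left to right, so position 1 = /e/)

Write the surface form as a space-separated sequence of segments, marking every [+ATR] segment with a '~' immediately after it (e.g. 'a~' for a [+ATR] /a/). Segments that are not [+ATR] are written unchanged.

e~ b ɪ~ e~ ɛ~ a~ g ɪ~ ɛ~ ɪ~ e~

From /e/ at 1 rightward: 2 /b/ transparent; 3 /ɪ/ → [+ATR]; 4 /e/ is itself a trigger — this domain ends here.
From /e/ at 1 leftward: word edge.
From /e/ at 4 rightward: 5 /ɛ/ → [+ATR]; 6 /a/ → [+ATR]; 7 /g/ transparent; 8 /ɪ/ → [+ATR]; 9 /ɛ/ → [+ATR]; 10 /ɪ/ → [+ATR]; 11 /e/ is itself a trigger — this domain ends here.
From /e/ at 4 leftward: 3 /ɪ/ → [+ATR]; 2 /b/ transparent; 1 /e/ is itself a trigger — this domain ends here.
From /e/ at 11 rightward: word edge.
From /e/ at 11 leftward: 10 /ɪ/ → [+ATR]; 9 /ɛ/ → [+ATR]; 8 /ɪ/ → [+ATR]; 7 /g/ transparent; 6 /a/ → [+ATR]; 5 /ɛ/ → [+ATR]; 4 /e/ is itself a trigger — this domain ends here.
[+ATR] positions on the surface: 1 3 4 5 6 8 9 10 11.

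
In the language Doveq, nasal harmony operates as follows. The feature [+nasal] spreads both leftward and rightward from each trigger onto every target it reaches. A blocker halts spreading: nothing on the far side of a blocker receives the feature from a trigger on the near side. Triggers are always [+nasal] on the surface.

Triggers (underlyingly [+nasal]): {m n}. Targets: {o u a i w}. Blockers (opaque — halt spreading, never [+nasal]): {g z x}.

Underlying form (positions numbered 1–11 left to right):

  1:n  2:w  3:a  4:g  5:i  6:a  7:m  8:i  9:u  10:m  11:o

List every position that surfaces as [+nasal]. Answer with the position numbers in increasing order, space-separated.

1 2 3 5 6 7 8 9 10 11

From /n/ at 1 rightward: 2 /w/ → [+nasal]; 3 /a/ → [+nasal]; 4 /g/ blocks.
From /n/ at 1 leftward: word edge.
From /m/ at 7 rightward: 8 /i/ → [+nasal]; 9 /u/ → [+nasal]; 10 /m/ is itself a trigger — this domain ends here.
From /m/ at 7 leftward: 6 /a/ → [+nasal]; 5 /i/ → [+nasal]; 4 /g/ blocks.
From /m/ at 10 rightward: 11 /o/ → [+nasal]; word edge.
From /m/ at 10 leftward: 9 /u/ → [+nasal]; 8 /i/ → [+nasal]; 7 /m/ is itself a trigger — this domain ends here.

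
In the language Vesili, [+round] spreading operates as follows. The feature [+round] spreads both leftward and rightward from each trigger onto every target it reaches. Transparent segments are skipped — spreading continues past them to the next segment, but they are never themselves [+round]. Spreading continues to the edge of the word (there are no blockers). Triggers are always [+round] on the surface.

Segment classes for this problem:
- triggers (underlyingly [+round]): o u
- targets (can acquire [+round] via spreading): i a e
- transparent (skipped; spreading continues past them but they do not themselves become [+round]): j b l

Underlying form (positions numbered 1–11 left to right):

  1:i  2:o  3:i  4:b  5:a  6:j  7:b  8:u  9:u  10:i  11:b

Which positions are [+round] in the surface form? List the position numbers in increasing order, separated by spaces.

1 2 3 5 8 9 10

From /o/ at 2 rightward: 3 /i/ → [+round]; 4 /b/ transparent; 5 /a/ → [+round]; 6 /j/ transparent; 7 /b/ transparent; 8 /u/ is itself a trigger — this domain ends here.
From /o/ at 2 leftward: 1 /i/ → [+round]; word edge.
From /u/ at 8 rightward: 9 /u/ is itself a trigger — this domain ends here.
From /u/ at 8 leftward: 7 /b/ transparent; 6 /j/ transparent; 5 /a/ → [+round]; 4 /b/ transparent; 3 /i/ → [+round]; 2 /o/ is itself a trigger — this domain ends here.
From /u/ at 9 rightward: 10 /i/ → [+round]; 11 /b/ transparent; word edge.
From /u/ at 9 leftward: 8 /u/ is itself a trigger — this domain ends here.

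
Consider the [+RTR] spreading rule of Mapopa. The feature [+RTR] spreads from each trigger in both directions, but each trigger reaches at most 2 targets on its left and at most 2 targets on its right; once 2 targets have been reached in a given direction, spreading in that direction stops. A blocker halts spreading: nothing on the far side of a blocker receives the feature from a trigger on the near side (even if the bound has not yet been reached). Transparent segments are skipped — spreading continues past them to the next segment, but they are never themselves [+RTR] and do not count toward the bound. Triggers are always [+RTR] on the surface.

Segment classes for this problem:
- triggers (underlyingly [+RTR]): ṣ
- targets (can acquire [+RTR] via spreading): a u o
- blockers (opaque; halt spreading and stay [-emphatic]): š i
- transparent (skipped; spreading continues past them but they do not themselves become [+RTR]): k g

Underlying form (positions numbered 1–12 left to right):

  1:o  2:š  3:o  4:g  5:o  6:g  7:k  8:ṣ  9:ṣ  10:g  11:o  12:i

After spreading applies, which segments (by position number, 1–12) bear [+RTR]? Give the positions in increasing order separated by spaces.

3 5 8 9 11

From /ṣ/ at 8 rightward: 9 /ṣ/ is itself a trigger — this domain ends here.
From /ṣ/ at 8 leftward: 7 /k/ transparent; 6 /g/ transparent; 5 /o/ → [+RTR]; 4 /g/ transparent; 3 /o/ → [+RTR]; bound reached.
From /ṣ/ at 9 rightward: 10 /g/ transparent; 11 /o/ → [+RTR]; 12 /i/ blocks.
From /ṣ/ at 9 leftward: 8 /ṣ/ is itself a trigger — this domain ends here.
Target with no active source: position 1 stays [-emphatic].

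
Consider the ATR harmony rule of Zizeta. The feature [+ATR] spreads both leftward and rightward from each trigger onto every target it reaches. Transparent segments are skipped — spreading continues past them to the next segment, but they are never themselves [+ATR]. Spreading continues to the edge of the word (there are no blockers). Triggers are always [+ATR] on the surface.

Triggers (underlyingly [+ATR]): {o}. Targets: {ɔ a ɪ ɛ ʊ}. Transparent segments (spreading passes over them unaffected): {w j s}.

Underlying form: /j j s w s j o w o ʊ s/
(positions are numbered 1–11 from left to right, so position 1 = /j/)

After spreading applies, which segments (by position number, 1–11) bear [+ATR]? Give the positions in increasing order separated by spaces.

7 9 10

From /o/ at 7 rightward: 8 /w/ transparent; 9 /o/ is itself a trigger — this domain ends here.
From /o/ at 7 leftward: 6 /j/ transparent; 5 /s/ transparent; 4 /w/ transparent; 3 /s/ transparent; 2 /j/ transparent; 1 /j/ transparent; word edge.
From /o/ at 9 rightward: 10 /ʊ/ → [+ATR]; 11 /s/ transparent; word edge.
From /o/ at 9 leftward: 8 /w/ transparent; 7 /o/ is itself a trigger — this domain ends here.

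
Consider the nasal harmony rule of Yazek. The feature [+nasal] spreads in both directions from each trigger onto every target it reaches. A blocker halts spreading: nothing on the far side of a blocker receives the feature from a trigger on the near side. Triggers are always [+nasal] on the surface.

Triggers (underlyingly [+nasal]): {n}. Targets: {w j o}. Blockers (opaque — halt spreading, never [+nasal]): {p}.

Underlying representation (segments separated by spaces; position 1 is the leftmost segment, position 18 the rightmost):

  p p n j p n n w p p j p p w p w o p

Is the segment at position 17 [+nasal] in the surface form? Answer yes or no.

From /n/ at 3 rightward: 4 /j/ → [+nasal]; 5 /p/ blocks.
From /n/ at 3 leftward: 2 /p/ blocks.
From /n/ at 6 rightward: 7 /n/ is itself a trigger — this domain ends here.
From /n/ at 6 leftward: 5 /p/ blocks.
From /n/ at 7 rightward: 8 /w/ → [+nasal]; 9 /p/ blocks.
From /n/ at 7 leftward: 6 /n/ is itself a trigger — this domain ends here.
Targets with no active source: positions 11 14 16 17 stay [-nasal].
[+nasal] positions on the surface: 3 4 6 7 8.

no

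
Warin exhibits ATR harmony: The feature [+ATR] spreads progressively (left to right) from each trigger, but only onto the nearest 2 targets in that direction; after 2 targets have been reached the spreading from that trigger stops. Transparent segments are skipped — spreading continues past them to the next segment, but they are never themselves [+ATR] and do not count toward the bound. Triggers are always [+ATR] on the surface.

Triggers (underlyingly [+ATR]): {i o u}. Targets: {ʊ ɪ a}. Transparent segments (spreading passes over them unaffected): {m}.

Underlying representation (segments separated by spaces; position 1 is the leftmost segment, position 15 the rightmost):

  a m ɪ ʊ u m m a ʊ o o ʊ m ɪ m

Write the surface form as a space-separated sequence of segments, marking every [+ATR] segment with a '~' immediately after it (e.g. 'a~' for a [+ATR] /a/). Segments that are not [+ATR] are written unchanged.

a m ɪ ʊ u~ m m a~ ʊ~ o~ o~ ʊ~ m ɪ~ m

From /u/ at 5 rightward: 6 /m/ transparent; 7 /m/ transparent; 8 /a/ → [+ATR]; 9 /ʊ/ → [+ATR]; bound reached.
From /o/ at 10 rightward: 11 /o/ is itself a trigger — this domain ends here.
From /o/ at 11 rightward: 12 /ʊ/ → [+ATR]; 13 /m/ transparent; 14 /ɪ/ → [+ATR]; bound reached.
Targets with no active source: positions 1 3 4 stay [-ATR].
[+ATR] positions on the surface: 5 8 9 10 11 12 14.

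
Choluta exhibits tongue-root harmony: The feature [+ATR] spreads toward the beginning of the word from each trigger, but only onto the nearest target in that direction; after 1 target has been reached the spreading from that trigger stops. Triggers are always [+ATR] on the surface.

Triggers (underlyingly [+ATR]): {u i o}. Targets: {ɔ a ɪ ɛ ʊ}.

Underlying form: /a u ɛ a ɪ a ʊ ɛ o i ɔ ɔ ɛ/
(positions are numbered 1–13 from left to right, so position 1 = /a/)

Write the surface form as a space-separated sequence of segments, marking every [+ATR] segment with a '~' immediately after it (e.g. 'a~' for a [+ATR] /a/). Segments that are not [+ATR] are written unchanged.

From /u/ at 2 leftward: 1 /a/ → [+ATR]; bound reached.
From /o/ at 9 leftward: 8 /ɛ/ → [+ATR]; bound reached.
From /i/ at 10 leftward: 9 /o/ is itself a trigger — this domain ends here.
Targets with no active source: positions 3 4 5 6 7 11 12 13 stay [-ATR].
[+ATR] positions on the surface: 1 2 8 9 10.

a~ u~ ɛ a ɪ a ʊ ɛ~ o~ i~ ɔ ɔ ɛ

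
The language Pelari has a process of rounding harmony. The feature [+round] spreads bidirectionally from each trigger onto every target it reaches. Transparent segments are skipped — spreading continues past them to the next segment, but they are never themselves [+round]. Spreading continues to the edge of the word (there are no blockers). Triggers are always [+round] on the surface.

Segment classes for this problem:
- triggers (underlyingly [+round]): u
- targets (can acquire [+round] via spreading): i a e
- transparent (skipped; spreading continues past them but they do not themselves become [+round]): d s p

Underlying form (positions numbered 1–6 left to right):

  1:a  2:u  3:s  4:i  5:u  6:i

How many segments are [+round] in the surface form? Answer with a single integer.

5

From /u/ at 2 rightward: 3 /s/ transparent; 4 /i/ → [+round]; 5 /u/ is itself a trigger — this domain ends here.
From /u/ at 2 leftward: 1 /a/ → [+round]; word edge.
From /u/ at 5 rightward: 6 /i/ → [+round]; word edge.
From /u/ at 5 leftward: 4 /i/ → [+round]; 3 /s/ transparent; 2 /u/ is itself a trigger — this domain ends here.
[+round] positions on the surface: 1 2 4 5 6.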